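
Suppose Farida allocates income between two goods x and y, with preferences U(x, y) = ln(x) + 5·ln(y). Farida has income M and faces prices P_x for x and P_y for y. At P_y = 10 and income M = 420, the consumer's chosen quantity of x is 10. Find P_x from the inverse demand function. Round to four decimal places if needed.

P_x = 7

MU_x/MU_y = (y)/(5·x); tangency sets this equal to P_x/P_y.
So P_y·y = 5·P_x·x; combined with the budget, a share 1/6 of income goes to x.
Demand: x*(P_x,P_y,M) = 1/6·M/P_x and y* = 5/6·M/P_y.
Set x* = 10 in the demand function and solve for P_x: P_x = 7.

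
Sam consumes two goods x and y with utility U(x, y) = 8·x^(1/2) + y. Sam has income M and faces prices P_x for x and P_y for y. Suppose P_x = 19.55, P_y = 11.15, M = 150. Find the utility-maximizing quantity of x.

Set MRS = P_x/P_y: 4·x^(−1/2) = P_x/P_y.
Solve: √x = 4·P_y/P_x, so x*(P_x,P_y) = (4·P_y/P_x)², and y* = (M − P_x·x*)/P_y.
Plugging in: x* = (4·11.15/19.55)² = 5.2045.

x* = 5.2045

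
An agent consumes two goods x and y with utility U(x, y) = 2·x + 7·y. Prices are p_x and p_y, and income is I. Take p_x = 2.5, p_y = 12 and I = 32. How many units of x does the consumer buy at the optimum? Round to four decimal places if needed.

x gives more utility per dollar, so spend all income on x: x* = I/p_x, y* = 0.
Numerically: x* = 12.8, y* = 0.

x* = 12.8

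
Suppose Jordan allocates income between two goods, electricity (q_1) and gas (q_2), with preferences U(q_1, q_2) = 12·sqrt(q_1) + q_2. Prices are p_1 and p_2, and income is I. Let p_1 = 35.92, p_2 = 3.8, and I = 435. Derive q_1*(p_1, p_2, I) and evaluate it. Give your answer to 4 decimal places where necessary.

Set MRS = p_1/p_2: 6·q_1^(−1/2) = p_1/p_2.
Thus q_1* = (6·p_2/p_1)² — independent of I — with the rest of income spent on q_2.
Plugging in: q_1* = (6·3.8/35.92)² = 0.4029.

q_1* = 0.4029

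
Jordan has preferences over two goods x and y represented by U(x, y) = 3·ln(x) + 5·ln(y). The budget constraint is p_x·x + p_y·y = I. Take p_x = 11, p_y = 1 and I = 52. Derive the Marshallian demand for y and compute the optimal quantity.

MU_x/MU_y = (3·y)/(5·x); tangency sets this equal to p_x/p_y.
Rearranging, p_y·y = (5/3)·p_x·x. Substituting into the budget gives p_x·x·(1 + (5/3)) = I.
Demand: x*(p_x,p_y,I) = 0.375·I/p_x and y* = 0.625·I/p_y.
At p_x=11, p_y=1, I=52: y* = 0.625·52/1 = 32.5.

y* = 32.5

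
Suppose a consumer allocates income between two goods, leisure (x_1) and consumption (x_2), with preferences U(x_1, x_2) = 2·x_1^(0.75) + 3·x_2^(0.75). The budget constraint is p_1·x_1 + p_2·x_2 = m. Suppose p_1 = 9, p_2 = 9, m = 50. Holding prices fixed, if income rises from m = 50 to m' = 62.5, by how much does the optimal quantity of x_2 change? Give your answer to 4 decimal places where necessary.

Δx_2* = 1.1598

Numerically x_2/x_1 = 5.0625, so x_1* = 50/(9 + 9·5.0625) = 0.9164 and x_2* = 5.0625·0.9164 = 4.6392.
At m' = 62.5: x_2* = 5.799. Change: 5.799 − 4.6392 = 1.1598.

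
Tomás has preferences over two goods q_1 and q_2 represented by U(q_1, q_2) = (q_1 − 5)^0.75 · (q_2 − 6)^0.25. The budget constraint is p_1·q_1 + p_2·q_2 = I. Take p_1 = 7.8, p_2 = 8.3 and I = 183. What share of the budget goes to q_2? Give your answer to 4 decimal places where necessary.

share on q_2 = 0.4008

This is Cobb-Douglas in (q_1−5, q_2−6): tangency gives 0.75·p_2·(q_2−6) = 0.25·p_1·(q_1−5).
Substituting into the budget: q_1* = 5 + 0.75·(I − 5·p_1 − 6·p_2)/p_1, and q_2* = 6 + 0.25·(…)/p_2.
Discretionary income = 183 − 5·7.8 − 6·8.3 = 94.2; q_1* = 5 + 0.75·94.2/7.8 = 14.0577; q_2* = 6 + 0.25·94.2/8.3 = 8.8373.
Expenditure on q_2: 8.3·8.8373 = 73.35; share = 0.4008.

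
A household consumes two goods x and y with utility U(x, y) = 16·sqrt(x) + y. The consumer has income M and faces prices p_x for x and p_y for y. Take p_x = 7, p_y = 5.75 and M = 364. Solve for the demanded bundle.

MU_x = 8/√x, MU_y = 1. Tangency: 8/√x = p_x/p_y.
Solve: √x = 8·p_y/p_x, so x*(p_x,p_y) = (8·p_y/p_x)², and y* = (M − p_x·x*)/p_y.
Plugging in: x* = (8·5.75/7)² = 43.1837, y* = 10.7329.

x* = 43.1837, y* = 10.7329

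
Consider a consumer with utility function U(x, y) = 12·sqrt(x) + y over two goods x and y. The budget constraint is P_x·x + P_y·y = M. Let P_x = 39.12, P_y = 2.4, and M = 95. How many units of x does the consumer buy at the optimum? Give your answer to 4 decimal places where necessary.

Utility is quasi-linear in y; the FOC for x is 6/√x = P_x/P_y.
Thus x* = (6·P_y/P_x)² — independent of M — with the rest of income spent on y.
Plugging in: x* = (6·2.4/39.12)² = 0.1355.

x* = 0.1355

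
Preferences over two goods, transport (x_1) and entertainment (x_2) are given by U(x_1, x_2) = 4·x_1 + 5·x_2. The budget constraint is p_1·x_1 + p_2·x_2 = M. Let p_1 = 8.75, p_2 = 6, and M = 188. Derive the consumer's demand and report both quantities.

Linear utility — the consumer picks whichever good has higher MU/price: 4/8.75 = 0.4571 vs 5/6 = 0.8333.
x_2 gives more utility per dollar, so spend all income on x_2: x_2* = M/p_2, x_1* = 0.
Numerically: x_1* = 0, x_2* = 31.3333.

x_1* = 0, x_2* = 31.3333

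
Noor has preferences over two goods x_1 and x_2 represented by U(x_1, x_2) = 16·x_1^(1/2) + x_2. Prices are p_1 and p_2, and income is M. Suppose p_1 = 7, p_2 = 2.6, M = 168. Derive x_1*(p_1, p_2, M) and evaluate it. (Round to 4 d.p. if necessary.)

Solve: √x_1 = 8·p_2/p_1, so x_1*(p_1,p_2) = (8·p_2/p_1)², and x_2* = (M − p_1·x_1*)/p_2.
Plugging in: x_1* = (8·2.6/7)² = 8.8294.

x_1* = 8.8294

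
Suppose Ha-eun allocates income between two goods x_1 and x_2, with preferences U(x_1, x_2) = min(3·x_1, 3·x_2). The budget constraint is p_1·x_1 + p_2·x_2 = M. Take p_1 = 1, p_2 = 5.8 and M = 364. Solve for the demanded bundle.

Here 3·1 + 3·5.8 = 20.4, giving x_1* = 53.5294 and x_2* = 53.5294.

x_1* = 53.5294, x_2* = 53.5294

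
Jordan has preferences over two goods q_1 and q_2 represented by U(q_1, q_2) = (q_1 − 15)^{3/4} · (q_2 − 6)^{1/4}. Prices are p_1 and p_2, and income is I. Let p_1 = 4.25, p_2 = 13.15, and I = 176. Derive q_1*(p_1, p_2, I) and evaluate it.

q_1* = 20.8853

This is Cobb-Douglas in (q_1−15, q_2−6): tangency gives 0.75·p_2·(q_2−6) = 0.25·p_1·(q_1−15).
After buying the subsistence bundle (15, 6), a share 0.75 of the remaining income goes to q_1: q_1* = 15 + 0.75·(I − 15p_1 − 6p_2)/p_1.
Discretionary income = 176 − 15·4.25 − 6·13.15 = 33.35; q_1* = 15 + 0.75·33.35/4.25 = 20.8853.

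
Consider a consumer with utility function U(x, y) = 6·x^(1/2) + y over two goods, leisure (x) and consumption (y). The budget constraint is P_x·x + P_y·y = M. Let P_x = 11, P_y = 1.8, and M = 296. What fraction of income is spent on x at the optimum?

MU_x = 3/√x, MU_y = 1. Tangency: 3/√x = P_x/P_y.
Thus x* = (3·P_y/P_x)² — independent of M — with the rest of income spent on y.
Plugging in: x* = (3·1.8/11)² = 0.241, y* = 162.9717.
Expenditure on x: 11·0.241 = 2.6509; share = 0.009.

share on x = 0.009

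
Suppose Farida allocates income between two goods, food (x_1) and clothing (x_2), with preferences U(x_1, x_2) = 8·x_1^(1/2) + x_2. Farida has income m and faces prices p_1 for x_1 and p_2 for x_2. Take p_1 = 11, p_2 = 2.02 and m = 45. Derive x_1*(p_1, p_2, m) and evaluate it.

x_1* = 0.5396

Plugging in: x_1* = (4·2.02/11)² = 0.5396.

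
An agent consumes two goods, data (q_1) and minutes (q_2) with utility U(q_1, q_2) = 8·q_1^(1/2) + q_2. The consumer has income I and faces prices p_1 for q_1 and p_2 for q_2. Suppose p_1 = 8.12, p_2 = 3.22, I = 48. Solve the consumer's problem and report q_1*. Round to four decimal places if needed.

Utility is quasi-linear in q_2; the FOC for q_1 is 4/√q_1 = p_1/p_2.
Thus q_1* = (4·p_2/p_1)² — independent of I — with the rest of income spent on q_2.
Plugging in: q_1* = (4·3.22/8.12)² = 2.5161.

q_1* = 2.5161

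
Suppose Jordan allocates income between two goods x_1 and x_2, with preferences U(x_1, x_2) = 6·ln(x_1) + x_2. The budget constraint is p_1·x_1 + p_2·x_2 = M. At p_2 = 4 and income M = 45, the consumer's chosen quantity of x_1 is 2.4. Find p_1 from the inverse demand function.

MU_x_1 = 6/x_1, MU_x_2 = 1. Tangency: 6/x_1 = p_1/p_2.
So x_1*(p_1,p_2) = 6·p_2/p_1, independent of income; and x_2* = (M − 6·p_2)/p_2.
Set x_1* = 2.4 in the demand function and solve for p_1: p_1 = 10.

p_1 = 10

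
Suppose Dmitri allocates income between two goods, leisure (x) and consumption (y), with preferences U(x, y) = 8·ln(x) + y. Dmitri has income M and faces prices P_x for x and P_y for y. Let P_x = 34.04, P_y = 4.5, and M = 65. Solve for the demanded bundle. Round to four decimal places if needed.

x* = 1.0576, y* = 6.4444

MU_x = 8/x, MU_y = 1. Tangency: 8/x = P_x/P_y.
So x*(P_x,P_y) = 8·P_y/P_x, independent of income; and y* = (M − 8·P_y)/P_y.
At the given prices: x* = 8·4.5/34.04 = 1.0576, and y* = 6.4444.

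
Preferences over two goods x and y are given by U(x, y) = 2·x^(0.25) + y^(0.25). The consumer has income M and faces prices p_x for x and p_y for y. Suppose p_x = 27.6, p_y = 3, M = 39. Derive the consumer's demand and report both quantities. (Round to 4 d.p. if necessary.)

x* = 0.7715, y* = 5.9022

MRS = MU_x/MU_y = 2·(y/x)^(0.75). Set equal to p_x/p_y.
Solve for the ratio: y/x = [(1/2)·p_x/p_y]^(4/3).
With the ratio pinned down, the budget gives x* = M/(p_x + p_y·(y/x)) and y* = (y/x)·x*.
Numerically y/x = 7.650276, so x* = 39/(27.6 + 3·7.650276) = 0.7715 and y* = 7.650276·0.7715 = 5.9022.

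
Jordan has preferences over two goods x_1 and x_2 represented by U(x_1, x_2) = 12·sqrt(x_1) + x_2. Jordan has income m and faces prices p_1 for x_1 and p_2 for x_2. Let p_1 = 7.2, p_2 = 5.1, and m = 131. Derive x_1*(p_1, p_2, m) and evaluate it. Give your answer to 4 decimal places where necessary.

x_1* = 18.0625

Set MRS = p_1/p_2: 6·x_1^(−1/2) = p_1/p_2.
Solve: √x_1 = 6·p_2/p_1, so x_1*(p_1,p_2) = (6·p_2/p_1)², and x_2* = (m − p_1·x_1*)/p_2.
Plugging in: x_1* = (6·5.1/7.2)² = 18.0625.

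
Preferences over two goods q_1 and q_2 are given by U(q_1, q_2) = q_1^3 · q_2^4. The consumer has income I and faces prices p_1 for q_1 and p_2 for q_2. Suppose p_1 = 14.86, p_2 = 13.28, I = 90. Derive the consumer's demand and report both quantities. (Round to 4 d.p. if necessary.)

q_1* = 2.5957, q_2* = 3.8726

MU_q_1/MU_q_2 = (3·q_2)/(4·q_1); tangency sets this equal to p_1/p_2.
So 3·p_2·q_2 = 4·p_1·q_1; combined with the budget, a share 3/7 of income goes to q_1.
Demand: q_1*(p_1,p_2,I) = 3/7·I/p_1 and q_2* = 4/7·I/p_2.
At p_1=14.86, p_2=13.28, I=90: q_1* = 3/7·90/14.86 = 2.5957, q_2* = 3.8726.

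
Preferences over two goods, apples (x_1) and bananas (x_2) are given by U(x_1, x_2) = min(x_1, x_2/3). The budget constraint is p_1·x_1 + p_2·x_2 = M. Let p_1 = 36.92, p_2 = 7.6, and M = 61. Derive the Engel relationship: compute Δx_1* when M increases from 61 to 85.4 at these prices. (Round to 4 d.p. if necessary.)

Δx_1* = 0.4086

Demand: x_1*(p_1,p_2,M) = M/(p_1 + 3·p_2), x_2* = 3·M/(p_1 + 3·p_2).
Here 36.92 + 3·7.6 = 59.72, giving x_1* = 1.0214.
At M' = 85.4: x_1* = 1.43. Change: 1.43 − 1.0214 = 0.4086.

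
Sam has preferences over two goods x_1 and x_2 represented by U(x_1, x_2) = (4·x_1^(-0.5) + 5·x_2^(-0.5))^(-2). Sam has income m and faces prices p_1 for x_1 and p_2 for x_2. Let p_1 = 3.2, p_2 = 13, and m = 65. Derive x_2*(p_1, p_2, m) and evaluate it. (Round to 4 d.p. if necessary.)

MRS = MU_x_1/MU_x_2 = (4/5)·(x_2/x_1)^(1.5). Set equal to p_1/p_2.
Hence x_2/x_1 = ((5/4)·p_1/p_2)^(1/(1.5)), i.e. raised to the 2/3 power.
With the ratio pinned down, the budget gives x_1* = m/(p_1 + p_2·(x_2/x_1)) and x_2* = (x_2/x_1)·x_1*.
Numerically x_2/x_1 = 0.455769, so x_1* = 65/(3.2 + 13·0.455769) = 7.1233 and x_2* = 0.455769·7.1233 = 3.2466.

x_2* = 3.2466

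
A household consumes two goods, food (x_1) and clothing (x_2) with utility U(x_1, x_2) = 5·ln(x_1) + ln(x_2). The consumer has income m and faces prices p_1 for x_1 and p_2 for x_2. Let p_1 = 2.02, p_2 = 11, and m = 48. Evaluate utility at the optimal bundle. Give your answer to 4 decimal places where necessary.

V = 14.6105

The MRS is 5·x_2/x_1. Set MRS = p_1/p_2.
So 5·p_2·x_2 = p_1·x_1; combined with the budget, a share 5/6 of income goes to x_1.
Demand: x_1*(p_1,p_2,m) = 5/6·m/p_1 and x_2* = 1/6·m/p_2.
At p_1=2.02, p_2=11, m=48: x_1* = 5/6·48/2.02 = 19.802, x_2* = 0.7273.
Utility at the optimum: U(19.802, 0.7273) = 14.6105.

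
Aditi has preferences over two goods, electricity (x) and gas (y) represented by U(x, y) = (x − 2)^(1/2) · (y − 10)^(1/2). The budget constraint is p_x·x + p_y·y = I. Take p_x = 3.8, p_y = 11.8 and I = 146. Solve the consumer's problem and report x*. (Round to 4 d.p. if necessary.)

Let x' = x−2, y' = y−10. MRS = y'/x' = p_x/p_y.
Substituting into the budget: x* = 2 + 0.5·(I − 2·p_x − 10·p_y)/p_x, and y* = 10 + 0.5·(…)/p_y.
Discretionary income = 146 − 2·3.8 − 10·11.8 = 20.4; x* = 2 + 0.5·20.4/3.8 = 4.6842.

x* = 4.6842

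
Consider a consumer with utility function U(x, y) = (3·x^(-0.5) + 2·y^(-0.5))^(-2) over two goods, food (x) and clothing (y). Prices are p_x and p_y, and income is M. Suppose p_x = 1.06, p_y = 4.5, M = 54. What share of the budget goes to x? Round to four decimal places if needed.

share on x = 0.4473

With the ratio pinned down, the budget gives x* = M/(p_x + p_y·(y/x)) and y* = (y/x)·x*.
Numerically y/x = 0.291073, so x* = 54/(1.06 + 4.5·0.291073) = 22.7865 and y* = 0.291073·22.7865 = 6.6325.
Expenditure on x: 1.06·22.7865 = 24.1537; share = 0.4473.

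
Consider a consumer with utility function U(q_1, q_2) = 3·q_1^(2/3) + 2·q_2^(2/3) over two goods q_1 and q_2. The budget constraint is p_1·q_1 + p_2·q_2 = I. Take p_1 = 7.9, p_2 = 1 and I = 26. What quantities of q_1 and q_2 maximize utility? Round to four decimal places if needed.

MRS = MU_q_1/MU_q_2 = (3/2)·(q_2/q_1)^(1/3). Set equal to p_1/p_2.
Solve for the ratio: q_2/q_1 = [(2/3)·p_1/p_2]^(3).
With the ratio pinned down, the budget gives q_1* = I/(p_1 + p_2·(q_2/q_1)) and q_2* = (q_2/q_1)·q_1*.
Numerically q_2/q_1 = 146.08563, so q_1* = 26/(7.9 + 1·146.08563) = 0.1688 and q_2* = 146.08563·0.1688 = 24.6661.

q_1* = 0.1688, q_2* = 24.6661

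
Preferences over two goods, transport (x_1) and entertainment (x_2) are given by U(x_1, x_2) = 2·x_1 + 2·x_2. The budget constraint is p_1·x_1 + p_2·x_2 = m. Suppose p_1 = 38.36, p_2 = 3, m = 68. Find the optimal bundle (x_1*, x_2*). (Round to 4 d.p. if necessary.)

Perfect substitutes: compare marginal utility per dollar. 2/p_1 vs 2/p_2 → 0.0521 vs 0.6667.
x_2 gives more utility per dollar, so spend all income on x_2: x_2* = m/p_2, x_1* = 0.
Numerically: x_1* = 0, x_2* = 22.6667.

x_1* = 0, x_2* = 22.6667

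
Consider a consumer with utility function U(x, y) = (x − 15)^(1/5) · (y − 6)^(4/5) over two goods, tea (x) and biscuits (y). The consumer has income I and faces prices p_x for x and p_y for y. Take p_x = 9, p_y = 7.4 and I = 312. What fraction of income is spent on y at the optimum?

share on y = 0.4823

Let x' = x−15, y' = y−6. MRS = (1/4)·y'/x' = p_x/p_y.
Substituting into the budget: x* = 15 + 0.2·(I − 15·p_x − 6·p_y)/p_x, and y* = 6 + 0.8·(…)/p_y.
Discretionary income = 312 − 15·9 − 6·7.4 = 132.6; x* = 15 + 0.2·132.6/9 = 17.9467; y* = 6 + 0.8·132.6/7.4 = 20.3351.
Expenditure on y: 7.4·20.3351 = 150.48; share = 0.4823.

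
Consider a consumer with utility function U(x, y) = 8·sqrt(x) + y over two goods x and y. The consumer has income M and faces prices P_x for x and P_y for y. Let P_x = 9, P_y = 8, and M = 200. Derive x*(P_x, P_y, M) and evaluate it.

Set MRS = P_x/P_y: 4·x^(−1/2) = P_x/P_y.
Thus x* = (4·P_y/P_x)² — independent of M — with the rest of income spent on y.
Plugging in: x* = (4·8/9)² = 12.642.

x* = 12.642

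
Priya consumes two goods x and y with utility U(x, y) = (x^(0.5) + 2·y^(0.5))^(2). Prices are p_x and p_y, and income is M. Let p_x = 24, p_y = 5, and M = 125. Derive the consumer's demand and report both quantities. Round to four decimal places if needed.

From the CES first-order condition, (1/2)·(y/x)^(0.5) = p_x/p_y.
Hence y/x = (2·p_x/p_y)^(1/(0.5)), i.e. raised to the 2 power.
Substitute y = (y/x)·x into the budget: x* = M/(p_x + p_y·(y/x)).
Numerically y/x = 92.16, so x* = 125/(24 + 5·92.16) = 0.2578 and y* = 92.16·0.2578 = 23.7624.

x* = 0.2578, y* = 23.7624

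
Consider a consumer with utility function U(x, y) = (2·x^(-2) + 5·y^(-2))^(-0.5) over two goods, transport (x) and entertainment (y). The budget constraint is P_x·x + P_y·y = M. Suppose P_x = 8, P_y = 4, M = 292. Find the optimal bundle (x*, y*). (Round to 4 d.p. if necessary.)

MRS = MU_x/MU_y = (2/5)·(y/x)^(3). Set equal to P_x/P_y.
Hence y/x = ((5/2)·P_x/P_y)^(1/(3)), i.e. raised to the 1/3 power.
With the ratio pinned down, the budget gives x* = M/(P_x + P_y·(y/x)) and y* = (y/x)·x*.
Numerically y/x = 1.709976, so x* = 292/(8 + 4·1.709976) = 19.6767 and y* = 1.709976·19.6767 = 33.6466.

x* = 19.6767, y* = 33.6466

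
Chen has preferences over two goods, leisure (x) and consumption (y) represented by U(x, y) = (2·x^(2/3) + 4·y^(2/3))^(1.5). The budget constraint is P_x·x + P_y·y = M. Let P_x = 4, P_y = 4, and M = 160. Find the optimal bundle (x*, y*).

MU_x ∝ 2·x^(-1/3), MU_y ∝ 4·y^(-1/3), so MRS = (1/2)·(y/x)^(1/3) = P_x/P_y.
Hence y/x = (2·P_x/P_y)^(1/(1/3)), i.e. raised to the 3 power.
With the ratio pinned down, the budget gives x* = M/(P_x + P_y·(y/x)) and y* = (y/x)·x*.
Numerically y/x = 8, so x* = 160/(4 + 4·8) = 4.4444 and y* = 8·4.4444 = 35.5556.

x* = 4.4444, y* = 35.5556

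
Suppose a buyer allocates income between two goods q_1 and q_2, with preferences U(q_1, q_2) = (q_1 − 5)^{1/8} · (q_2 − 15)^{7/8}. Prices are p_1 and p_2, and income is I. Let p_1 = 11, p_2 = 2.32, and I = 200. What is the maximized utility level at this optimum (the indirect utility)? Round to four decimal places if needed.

V = 26.8273

MRS = (1/7)·(q_2−15)/(q_1−5). Tangency with p_1/p_2 gives q_2−15 = 7·(p_1/p_2)·(q_1−5).
Substituting into the budget: q_1* = 5 + 0.125·(I − 5·p_1 − 15·p_2)/p_1, and q_2* = 15 + 0.875·(…)/p_2.
Discretionary income = 200 − 5·11 − 15·2.32 = 110.2; q_1* = 5 + 0.125·110.2/11 = 6.2523; q_2* = 15 + 0.875·110.2/2.32 = 56.5625.
Utility at the optimum: U(6.2523, 56.5625) = 26.8273.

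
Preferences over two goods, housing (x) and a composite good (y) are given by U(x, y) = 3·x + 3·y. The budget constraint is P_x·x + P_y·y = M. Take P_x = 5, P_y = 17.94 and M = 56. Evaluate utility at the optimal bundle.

V = 33.6

Linear utility — the consumer picks whichever good has higher MU/price: 3/5 = 0.6 vs 3/17.94 = 0.1672.
x gives more utility per dollar, so spend all income on x: x* = M/P_x, y* = 0.
Numerically: x* = 11.2, y* = 0.
Utility at the optimum: U(11.2, 0) = 33.6.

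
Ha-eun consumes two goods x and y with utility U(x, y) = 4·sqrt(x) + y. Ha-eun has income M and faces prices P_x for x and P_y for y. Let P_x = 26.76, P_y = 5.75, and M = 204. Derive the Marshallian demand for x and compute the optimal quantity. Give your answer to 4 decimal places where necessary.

MU_x = 2/√x, MU_y = 1. Tangency: 2/√x = P_x/P_y.
Solve: √x = 2·P_y/P_x, so x*(P_x,P_y) = (2·P_y/P_x)², and y* = (M − P_x·x*)/P_y.
Plugging in: x* = (2·5.75/26.76)² = 0.1847.

x* = 0.1847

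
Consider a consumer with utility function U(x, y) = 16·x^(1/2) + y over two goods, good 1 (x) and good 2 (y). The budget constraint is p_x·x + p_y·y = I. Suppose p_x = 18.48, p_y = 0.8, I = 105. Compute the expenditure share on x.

MU_x = 8/√x, MU_y = 1. Tangency: 8/√x = p_x/p_y.
Thus x* = (8·p_y/p_x)² — independent of I — with the rest of income spent on y.
Plugging in: x* = (8·0.8/18.48)² = 0.1199, y* = 128.4794.
Expenditure on x: 18.48·0.1199 = 2.2165; share = 0.0211.

share on x = 0.0211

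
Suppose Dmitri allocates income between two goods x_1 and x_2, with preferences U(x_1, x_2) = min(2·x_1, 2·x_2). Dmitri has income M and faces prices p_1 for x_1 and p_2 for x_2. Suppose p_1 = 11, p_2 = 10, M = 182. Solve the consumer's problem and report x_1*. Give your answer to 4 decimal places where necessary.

Leontief preferences: the optimum is at the kink where x_1/2 = x_2/2, i.e. x_2 = x_1.
Budget: p_1·x_1 + p_2·x_1 = M, so (2·p_1 + 2·p_2)·x_1 = 2·M.
Demand: x_1*(p_1,p_2,M) = 2·M/(2·p_1 + 2·p_2), x_2* = 2·M/(2·p_1 + 2·p_2).
Here 2·11 + 2·10 = 42, giving x_1* = 8.6667.

x_1* = 8.6667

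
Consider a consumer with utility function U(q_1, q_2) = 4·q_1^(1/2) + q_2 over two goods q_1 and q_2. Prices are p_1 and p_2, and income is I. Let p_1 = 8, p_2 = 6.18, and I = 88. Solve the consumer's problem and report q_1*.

q_1* = 2.387

Plugging in: q_1* = (2·6.18/8)² = 2.387.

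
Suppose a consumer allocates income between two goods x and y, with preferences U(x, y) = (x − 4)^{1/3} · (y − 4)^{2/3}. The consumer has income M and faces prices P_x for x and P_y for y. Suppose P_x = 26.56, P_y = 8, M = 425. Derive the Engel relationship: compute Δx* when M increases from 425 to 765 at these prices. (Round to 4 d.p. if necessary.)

MRS = (1/2)·(y−4)/(x−4). Tangency with P_x/P_y gives y−4 = 2·(P_x/P_y)·(x−4).
After buying the subsistence bundle (4, 4), a share 1/3 of the remaining income goes to x: x* = 4 + 1/3·(M − 4P_x − 4P_y)/P_x.
Discretionary income = 425 − 4·26.56 − 4·8 = 286.76; x* = 4 + 1/3·286.76/26.56 = 7.5989.
At M' = 765: x* = 11.866. Change: 11.866 − 7.5989 = 4.2671.

Δx* = 4.2671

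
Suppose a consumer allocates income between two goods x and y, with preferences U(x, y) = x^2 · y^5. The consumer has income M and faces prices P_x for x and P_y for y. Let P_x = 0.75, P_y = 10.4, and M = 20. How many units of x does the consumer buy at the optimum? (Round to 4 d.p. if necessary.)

The MRS is (2/5)·y/x. Set MRS = P_x/P_y.
So 2·P_y·y = 5·P_x·x; combined with the budget, a share 2/7 of income goes to x.
Demand: x*(P_x,P_y,M) = 2/7·M/P_x and y* = 5/7·M/P_y.
At P_x=0.75, P_y=10.4, M=20: x* = 2/7·20/0.75 = 7.619.

x* = 7.619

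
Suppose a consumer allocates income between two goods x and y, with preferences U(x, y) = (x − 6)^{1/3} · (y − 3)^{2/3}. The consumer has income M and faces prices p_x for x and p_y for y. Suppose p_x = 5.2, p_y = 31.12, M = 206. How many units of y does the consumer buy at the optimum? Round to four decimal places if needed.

y* = 4.7446

MRS = (1/2)·(y−3)/(x−6). Tangency with p_x/p_y gives y−3 = 2·(p_x/p_y)·(x−6).
Substituting into the budget: x* = 6 + 1/3·(M − 6·p_x − 3·p_y)/p_x, and y* = 3 + 2/3·(…)/p_y.
Discretionary income = 206 − 6·5.2 − 3·31.12 = 81.44; y* = 3 + 2/3·81.44/31.12 = 4.7446.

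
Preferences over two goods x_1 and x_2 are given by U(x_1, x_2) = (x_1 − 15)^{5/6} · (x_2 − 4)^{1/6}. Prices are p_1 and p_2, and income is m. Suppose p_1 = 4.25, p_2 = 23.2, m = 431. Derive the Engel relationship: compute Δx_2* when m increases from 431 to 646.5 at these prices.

Δx_2* = 1.5481

MRS = 5·(x_2−4)/(x_1−15). Tangency with p_1/p_2 gives x_2−4 = (1/5)·(p_1/p_2)·(x_1−15).
After buying the subsistence bundle (15, 4), a share 5/6 of the remaining income goes to x_1: x_1* = 15 + 5/6·(m − 15p_1 − 4p_2)/p_1.
Discretionary income = 431 − 15·4.25 − 4·23.2 = 274.45; x_2* = 4 + 1/6·274.45/23.2 = 5.9716.
At m' = 646.5: x_2* = 7.5198. Change: 7.5198 − 5.9716 = 1.5481.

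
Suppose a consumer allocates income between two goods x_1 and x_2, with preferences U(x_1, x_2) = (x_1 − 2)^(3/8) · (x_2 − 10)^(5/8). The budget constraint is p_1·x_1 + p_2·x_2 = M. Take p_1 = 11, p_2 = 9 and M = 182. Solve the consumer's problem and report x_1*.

Discretionary income = 182 − 2·11 − 10·9 = 70; x_1* = 2 + 0.375·70/11 = 4.3864.

x_1* = 4.3864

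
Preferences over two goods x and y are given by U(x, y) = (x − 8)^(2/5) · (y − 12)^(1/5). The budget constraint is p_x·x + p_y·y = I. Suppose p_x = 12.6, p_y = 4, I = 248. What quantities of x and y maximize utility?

x* = 13.2487, y* = 20.2667

After buying the subsistence bundle (8, 12), a share 2/3 of the remaining income goes to x: x* = 8 + 2/3·(I − 8p_x − 12p_y)/p_x.
Discretionary income = 248 − 8·12.6 − 12·4 = 99.2; x* = 8 + 2/3·99.2/12.6 = 13.2487; y* = 12 + 1/3·99.2/4 = 20.2667.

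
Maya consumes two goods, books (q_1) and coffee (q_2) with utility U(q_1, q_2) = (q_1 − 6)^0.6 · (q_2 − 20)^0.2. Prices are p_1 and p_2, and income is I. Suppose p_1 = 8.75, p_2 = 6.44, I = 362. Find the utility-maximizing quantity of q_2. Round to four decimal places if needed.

MRS = 3·(q_2−20)/(q_1−6). Tangency with p_1/p_2 gives q_2−20 = (1/3)·(p_1/p_2)·(q_1−6).
After buying the subsistence bundle (6, 20), a share 0.75 of the remaining income goes to q_1: q_1* = 6 + 0.75·(I − 6p_1 − 20p_2)/p_1.
Discretionary income = 362 − 6·8.75 − 20·6.44 = 180.7; q_2* = 20 + 0.25·180.7/6.44 = 27.0148.

q_2* = 27.0148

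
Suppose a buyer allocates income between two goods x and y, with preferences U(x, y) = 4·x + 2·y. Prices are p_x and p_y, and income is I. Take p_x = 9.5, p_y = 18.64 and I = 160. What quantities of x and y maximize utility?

x* = 16.8421, y* = 0

Perfect substitutes: compare marginal utility per dollar. 4/p_x vs 2/p_y → 0.4211 vs 0.1073.
x gives more utility per dollar, so spend all income on x: x* = I/p_x, y* = 0.
Numerically: x* = 16.8421, y* = 0.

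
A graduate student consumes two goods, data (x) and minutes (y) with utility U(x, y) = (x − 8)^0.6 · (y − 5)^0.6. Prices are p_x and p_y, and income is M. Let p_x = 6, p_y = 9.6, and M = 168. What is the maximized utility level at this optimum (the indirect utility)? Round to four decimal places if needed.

V = 6.476

This is Cobb-Douglas in (x−8, y−5): tangency gives 0.6·p_y·(y−5) = 0.6·p_x·(x−8).
After buying the subsistence bundle (8, 5), a share 0.5 of the remaining income goes to x: x* = 8 + 0.5·(M − 8p_x − 5p_y)/p_x.
Discretionary income = 168 − 8·6 − 5·9.6 = 72; x* = 8 + 0.5·72/6 = 14; y* = 5 + 0.5·72/9.6 = 8.75.
Utility at the optimum: U(14, 8.75) = 6.476.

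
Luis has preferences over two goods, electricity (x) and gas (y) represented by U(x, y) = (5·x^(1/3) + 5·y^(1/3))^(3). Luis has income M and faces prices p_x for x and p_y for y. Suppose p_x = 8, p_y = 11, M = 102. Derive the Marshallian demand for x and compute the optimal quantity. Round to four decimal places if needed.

x* = 6.8815

From the CES first-order condition, (y/x)^(2/3) = p_x/p_y.
Solve for the ratio: y/x = [p_x/p_y]^(1.5).
Substitute y = (y/x)·x into the budget: x* = M/(p_x + p_y·(y/x)).
Numerically y/x = 0.62022, so x* = 102/(8 + 11·0.62022) = 6.8815.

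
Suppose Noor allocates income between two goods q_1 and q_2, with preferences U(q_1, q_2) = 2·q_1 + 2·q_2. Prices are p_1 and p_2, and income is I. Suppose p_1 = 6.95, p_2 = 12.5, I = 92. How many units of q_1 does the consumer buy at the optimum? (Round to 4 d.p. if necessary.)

Linear utility — the consumer picks whichever good has higher MU/price: 2/6.95 = 0.2878 vs 2/12.5 = 0.16.
q_1 gives more utility per dollar, so spend all income on q_1: q_1* = I/p_1, q_2* = 0.
Numerically: q_1* = 13.2374, q_2* = 0.

q_1* = 13.2374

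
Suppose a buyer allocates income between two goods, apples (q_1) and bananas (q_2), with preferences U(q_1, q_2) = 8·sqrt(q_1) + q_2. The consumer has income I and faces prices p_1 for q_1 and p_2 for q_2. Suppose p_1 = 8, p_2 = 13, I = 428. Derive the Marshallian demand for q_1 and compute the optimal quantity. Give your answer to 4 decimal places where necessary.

q_1* = 42.25

Plugging in: q_1* = (4·13/8)² = 42.25.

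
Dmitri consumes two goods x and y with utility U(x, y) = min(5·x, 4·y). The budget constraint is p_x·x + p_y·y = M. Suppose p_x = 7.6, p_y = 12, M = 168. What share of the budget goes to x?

share on x = 0.3363

With perfect complements, no substitution: consume in ratio x:y = 4:5.
Budget: p_x·x + p_y·(5/4)·x = M, so (4·p_x + 5·p_y)·x = 4·M.
Demand: x*(p_x,p_y,M) = 4·M/(4·p_x + 5·p_y), y* = 5·M/(4·p_x + 5·p_y).
Here 4·7.6 + 5·12 = 90.4, giving x* = 7.4336 and y* = 9.292.
Expenditure on x: 7.6·7.4336 = 56.4956; share = 0.3363.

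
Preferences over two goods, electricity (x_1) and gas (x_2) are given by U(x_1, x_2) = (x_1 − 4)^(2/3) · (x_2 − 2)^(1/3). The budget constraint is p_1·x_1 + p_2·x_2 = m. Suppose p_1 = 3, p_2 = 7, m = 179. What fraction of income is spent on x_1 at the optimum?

share on x_1 = 0.6369

This is Cobb-Douglas in (x_1−4, x_2−2): tangency gives 2/3·p_2·(x_2−2) = 1/3·p_1·(x_1−4).
After buying the subsistence bundle (4, 2), a share 2/3 of the remaining income goes to x_1: x_1* = 4 + 2/3·(m − 4p_1 − 2p_2)/p_1.
Discretionary income = 179 − 4·3 − 2·7 = 153; x_1* = 4 + 2/3·153/3 = 38; x_2* = 2 + 1/3·153/7 = 9.2857.
Expenditure on x_1: 3·38 = 114; share = 0.6369.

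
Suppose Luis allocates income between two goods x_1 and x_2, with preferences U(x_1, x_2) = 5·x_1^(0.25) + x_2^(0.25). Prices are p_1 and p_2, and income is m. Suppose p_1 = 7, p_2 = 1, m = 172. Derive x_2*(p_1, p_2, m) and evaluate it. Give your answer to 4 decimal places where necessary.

x_2* = 31.447

MU_x_1 ∝ 5·x_1^(-0.75), MU_x_2 ∝ x_2^(-0.75), so MRS = 5·(x_2/x_1)^(0.75) = p_1/p_2.
Hence x_2/x_1 = ((1/5)·p_1/p_2)^(1/(0.75)), i.e. raised to the 4/3 power.
With the ratio pinned down, the budget gives x_1* = m/(p_1 + p_2·(x_2/x_1)) and x_2* = (x_2/x_1)·x_1*.
Numerically x_2/x_1 = 1.566165, so x_1* = 172/(7 + 1·1.566165) = 20.079 and x_2* = 1.566165·20.079 = 31.447.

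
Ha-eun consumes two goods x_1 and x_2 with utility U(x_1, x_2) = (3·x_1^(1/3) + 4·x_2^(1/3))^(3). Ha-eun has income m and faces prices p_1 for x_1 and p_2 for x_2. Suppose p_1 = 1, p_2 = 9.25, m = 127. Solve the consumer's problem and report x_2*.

x_2* = 4.6144

MU_x_1 ∝ 3·x_1^(-2/3), MU_x_2 ∝ 4·x_2^(-2/3), so MRS = (3/4)·(x_2/x_1)^(2/3) = p_1/p_2.
Solve for the ratio: x_2/x_1 = [(4/3)·p_1/p_2]^(1.5).
With the ratio pinned down, the budget gives x_1* = m/(p_1 + p_2·(x_2/x_1)) and x_2* = (x_2/x_1)·x_1*.
Numerically x_2/x_1 = 0.054726, so x_1* = 127/(1 + 9.25·0.054726) = 84.3172 and x_2* = 0.054726·84.3172 = 4.6144.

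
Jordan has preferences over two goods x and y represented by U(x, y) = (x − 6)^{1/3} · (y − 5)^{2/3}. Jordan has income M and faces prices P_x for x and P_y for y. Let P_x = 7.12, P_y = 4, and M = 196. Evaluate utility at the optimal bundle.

Substituting into the budget: x* = 6 + 1/3·(M − 6·P_x − 5·P_y)/P_x, and y* = 5 + 2/3·(…)/P_y.
Discretionary income = 196 − 6·7.12 − 5·4 = 133.28; x* = 6 + 1/3·133.28/7.12 = 12.2397; y* = 5 + 2/3·133.28/4 = 27.2133.
Utility at the optimum: U(12.2397, 27.2133) = 14.5478.

V = 14.5478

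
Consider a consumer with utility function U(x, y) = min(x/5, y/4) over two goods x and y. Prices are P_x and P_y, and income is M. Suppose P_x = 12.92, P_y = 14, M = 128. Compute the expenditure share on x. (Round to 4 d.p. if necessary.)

share on x = 0.5357

Leontief preferences: the optimum is at the kink where x/5 = y/4, i.e. y = (4/5)·x.
Budget: P_x·x + P_y·(4/5)·x = M, so (5·P_x + 4·P_y)·x = 5·M.
Demand: x*(P_x,P_y,M) = 5·M/(5·P_x + 4·P_y), y* = 4·M/(5·P_x + 4·P_y).
Here 5·12.92 + 4·14 = 120.6, giving x* = 5.3068 and y* = 4.2454.
Expenditure on x: 12.92·5.3068 = 68.5638; share = 0.5357.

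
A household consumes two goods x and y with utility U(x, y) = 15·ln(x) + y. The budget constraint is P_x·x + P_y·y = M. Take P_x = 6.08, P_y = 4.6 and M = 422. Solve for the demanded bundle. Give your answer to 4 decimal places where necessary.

x* = 11.3487, y* = 76.7391

So x*(P_x,P_y) = 15·P_y/P_x, independent of income; and y* = (M − 15·P_y)/P_y.
At the given prices: x* = 15·4.6/6.08 = 11.3487, and y* = 76.7391.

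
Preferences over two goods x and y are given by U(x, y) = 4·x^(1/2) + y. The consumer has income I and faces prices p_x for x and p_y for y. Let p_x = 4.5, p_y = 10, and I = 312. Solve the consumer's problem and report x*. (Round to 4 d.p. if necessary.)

Solve: √x = 2·p_y/p_x, so x*(p_x,p_y) = (2·p_y/p_x)², and y* = (I − p_x·x*)/p_y.
Plugging in: x* = (2·10/4.5)² = 19.7531.

x* = 19.7531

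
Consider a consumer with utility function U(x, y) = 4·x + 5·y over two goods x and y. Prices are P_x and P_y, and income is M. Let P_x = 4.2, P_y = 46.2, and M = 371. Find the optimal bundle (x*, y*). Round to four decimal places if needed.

Linear utility — the consumer picks whichever good has higher MU/price: 4/4.2 = 0.9524 vs 5/46.2 = 0.1082.
x gives more utility per dollar, so spend all income on x: x* = M/P_x, y* = 0.
Numerically: x* = 88.3333, y* = 0.

x* = 88.3333, y* = 0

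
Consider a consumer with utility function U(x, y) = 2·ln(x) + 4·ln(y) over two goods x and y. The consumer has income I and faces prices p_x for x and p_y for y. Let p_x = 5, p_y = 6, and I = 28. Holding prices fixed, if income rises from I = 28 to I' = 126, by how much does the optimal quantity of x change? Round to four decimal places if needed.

Demand: x*(p_x,p_y,I) = 1/3·I/p_x and y* = 2/3·I/p_y.
At p_x=5, p_y=6, I=28: x* = 1/3·28/5 = 1.8667.
At I' = 126: x* = 8.4. Change: 8.4 − 1.8667 = 6.5333.

Δx* = 6.5333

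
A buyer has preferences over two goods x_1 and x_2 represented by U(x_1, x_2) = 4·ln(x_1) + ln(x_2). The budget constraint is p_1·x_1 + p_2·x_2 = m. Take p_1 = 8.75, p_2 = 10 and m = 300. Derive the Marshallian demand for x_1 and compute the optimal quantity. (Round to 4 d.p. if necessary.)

At p_1=8.75, p_2=10, m=300: x_1* = 0.8·300/8.75 = 27.4286.

x_1* = 27.4286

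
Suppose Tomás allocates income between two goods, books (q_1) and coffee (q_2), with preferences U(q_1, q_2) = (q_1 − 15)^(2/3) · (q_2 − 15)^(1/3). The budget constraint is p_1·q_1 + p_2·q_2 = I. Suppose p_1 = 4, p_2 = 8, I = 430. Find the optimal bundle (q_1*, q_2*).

q_1* = 56.6667, q_2* = 25.4167

After buying the subsistence bundle (15, 15), a share 2/3 of the remaining income goes to q_1: q_1* = 15 + 2/3·(I − 15p_1 − 15p_2)/p_1.
Discretionary income = 430 − 15·4 − 15·8 = 250; q_1* = 15 + 2/3·250/4 = 56.6667; q_2* = 15 + 1/3·250/8 = 25.4167.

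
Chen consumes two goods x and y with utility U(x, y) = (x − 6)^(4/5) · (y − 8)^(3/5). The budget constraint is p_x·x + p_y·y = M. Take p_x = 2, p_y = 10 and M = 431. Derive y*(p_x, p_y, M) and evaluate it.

Let x' = x−6, y' = y−8. MRS = (4/3)·y'/x' = p_x/p_y.
Substituting into the budget: x* = 6 + 4/7·(M − 6·p_x − 8·p_y)/p_x, and y* = 8 + 3/7·(…)/p_y.
Discretionary income = 431 − 6·2 − 8·10 = 339; y* = 8 + 3/7·339/10 = 22.5286.

y* = 22.5286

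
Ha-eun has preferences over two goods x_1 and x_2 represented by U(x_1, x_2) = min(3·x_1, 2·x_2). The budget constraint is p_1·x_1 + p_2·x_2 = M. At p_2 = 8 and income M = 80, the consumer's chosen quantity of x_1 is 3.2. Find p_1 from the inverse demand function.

Leontief preferences: the optimum is at the kink where x_1/2 = x_2/3, i.e. x_2 = (3/2)·x_1.
Budget: p_1·x_1 + p_2·(3/2)·x_1 = M, so (2·p_1 + 3·p_2)·x_1 = 2·M.
Demand: x_1*(p_1,p_2,M) = 2·M/(2·p_1 + 3·p_2), x_2* = 3·M/(2·p_1 + 3·p_2).
Set x_1* = 3.2 in the demand function and solve for p_1: p_1 = 13.

p_1 = 13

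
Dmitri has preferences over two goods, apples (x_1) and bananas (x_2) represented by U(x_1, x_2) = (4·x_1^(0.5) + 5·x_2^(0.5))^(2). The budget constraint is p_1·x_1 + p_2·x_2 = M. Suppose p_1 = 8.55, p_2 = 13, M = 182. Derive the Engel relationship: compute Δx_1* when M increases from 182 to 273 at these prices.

From the CES first-order condition, (4/5)·(x_2/x_1)^(0.5) = p_1/p_2.
Hence x_2/x_1 = ((5/4)·p_1/p_2)^(1/(0.5)), i.e. raised to the 2 power.
Substitute x_2 = (x_2/x_1)·x_1 into the budget: x_1* = M/(p_1 + p_2·(x_2/x_1)).
Numerically x_2/x_1 = 0.675874, so x_1* = 182/(8.55 + 13·0.675874) = 10.4982.
At M' = 273: x_1* = 15.7473. Change: 15.7473 − 10.4982 = 5.2491.

Δx_1* = 5.2491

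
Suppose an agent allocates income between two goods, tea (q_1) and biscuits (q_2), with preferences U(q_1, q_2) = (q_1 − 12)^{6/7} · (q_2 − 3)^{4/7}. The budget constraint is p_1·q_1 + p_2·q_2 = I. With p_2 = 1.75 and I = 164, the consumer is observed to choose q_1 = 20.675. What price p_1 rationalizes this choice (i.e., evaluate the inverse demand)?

p_1 = 6

Let q_1' = q_1−12, q_2' = q_2−3. MRS = (3/2)·q_2'/q_1' = p_1/p_2.
Substituting into the budget: q_1* = 12 + 0.6·(I − 12·p_1 − 3·p_2)/p_1, and q_2* = 3 + 0.4·(…)/p_2.
Set q_1* = 20.675 in the demand function and solve for p_1: p_1 = 6.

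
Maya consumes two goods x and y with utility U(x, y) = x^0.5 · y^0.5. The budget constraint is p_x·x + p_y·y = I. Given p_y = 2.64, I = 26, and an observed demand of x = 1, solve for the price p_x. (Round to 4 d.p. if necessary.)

The MRS is y/x. Set MRS = p_x/p_y.
Rearranging, p_y·y = p_x·x. Substituting into the budget gives p_x·x·(1 + 1) = I.
Demand: x*(p_x,p_y,I) = 0.5·I/p_x and y* = 0.5·I/p_y.
Set x* = 1 in the demand function and solve for p_x: p_x = 13.

p_x = 13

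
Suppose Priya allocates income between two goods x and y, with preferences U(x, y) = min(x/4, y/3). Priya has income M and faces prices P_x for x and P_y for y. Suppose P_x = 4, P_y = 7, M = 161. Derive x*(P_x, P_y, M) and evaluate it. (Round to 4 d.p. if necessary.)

x* = 17.4054

With perfect complements, no substitution: consume in ratio x:y = 4:3.
Budget: P_x·x + P_y·(3/4)·x = M, so (4·P_x + 3·P_y)·x = 4·M.
Demand: x*(P_x,P_y,M) = 4·M/(4·P_x + 3·P_y), y* = 3·M/(4·P_x + 3·P_y).
Here 4·4 + 3·7 = 37, giving x* = 17.4054.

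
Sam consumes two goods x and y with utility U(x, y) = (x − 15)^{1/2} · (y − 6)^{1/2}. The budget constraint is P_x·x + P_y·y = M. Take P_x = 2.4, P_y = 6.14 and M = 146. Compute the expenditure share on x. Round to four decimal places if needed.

Let x' = x−15, y' = y−6. MRS = y'/x' = P_x/P_y.
Substituting into the budget: x* = 15 + 0.5·(M − 15·P_x − 6·P_y)/P_x, and y* = 6 + 0.5·(…)/P_y.
Discretionary income = 146 − 15·2.4 − 6·6.14 = 73.16; x* = 15 + 0.5·73.16/2.4 = 30.2417; y* = 6 + 0.5·73.16/6.14 = 11.9577.
Expenditure on x: 2.4·30.2417 = 72.58; share = 0.4971.

share on x = 0.4971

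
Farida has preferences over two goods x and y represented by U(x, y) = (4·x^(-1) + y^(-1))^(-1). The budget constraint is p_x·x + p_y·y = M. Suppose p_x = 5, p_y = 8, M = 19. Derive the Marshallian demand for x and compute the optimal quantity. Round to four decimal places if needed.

MRS = MU_x/MU_y = 4·(y/x)^(2). Set equal to p_x/p_y.
Solve for the ratio: y/x = [(1/4)·p_x/p_y]^(0.5).
With the ratio pinned down, the budget gives x* = M/(p_x + p_y·(y/x)) and y* = (y/x)·x*.
Numerically y/x = 0.395285, so x* = 19/(5 + 8·0.395285) = 2.3278.

x* = 2.3278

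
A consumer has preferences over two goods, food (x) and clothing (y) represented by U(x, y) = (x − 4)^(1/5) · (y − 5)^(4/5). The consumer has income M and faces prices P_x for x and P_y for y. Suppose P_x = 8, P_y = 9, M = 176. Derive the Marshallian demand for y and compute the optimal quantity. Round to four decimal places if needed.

Let x' = x−4, y' = y−5. MRS = (1/4)·y'/x' = P_x/P_y.
After buying the subsistence bundle (4, 5), a share 0.2 of the remaining income goes to x: x* = 4 + 0.2·(M − 4P_x − 5P_y)/P_x.
Discretionary income = 176 − 4·8 − 5·9 = 99; y* = 5 + 0.8·99/9 = 13.8.

y* = 13.8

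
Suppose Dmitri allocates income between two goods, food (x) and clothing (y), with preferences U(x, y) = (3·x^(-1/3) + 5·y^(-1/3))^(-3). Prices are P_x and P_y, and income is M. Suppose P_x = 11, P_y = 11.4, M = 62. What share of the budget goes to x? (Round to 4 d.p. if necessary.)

MRS = MU_x/MU_y = (3/5)·(y/x)^(4/3). Set equal to P_x/P_y.
Hence y/x = ((5/3)·P_x/P_y)^(1/(4/3)), i.e. raised to the 0.75 power.
With the ratio pinned down, the budget gives x* = M/(P_x + P_y·(y/x)) and y* = (y/x)·x*.
Numerically y/x = 1.42808, so x* = 62/(11 + 11.4·1.42808) = 2.2727 and y* = 1.42808·2.2727 = 3.2456.
Expenditure on x: 11·2.2727 = 24.9999; share = 0.4032.

share on x = 0.4032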